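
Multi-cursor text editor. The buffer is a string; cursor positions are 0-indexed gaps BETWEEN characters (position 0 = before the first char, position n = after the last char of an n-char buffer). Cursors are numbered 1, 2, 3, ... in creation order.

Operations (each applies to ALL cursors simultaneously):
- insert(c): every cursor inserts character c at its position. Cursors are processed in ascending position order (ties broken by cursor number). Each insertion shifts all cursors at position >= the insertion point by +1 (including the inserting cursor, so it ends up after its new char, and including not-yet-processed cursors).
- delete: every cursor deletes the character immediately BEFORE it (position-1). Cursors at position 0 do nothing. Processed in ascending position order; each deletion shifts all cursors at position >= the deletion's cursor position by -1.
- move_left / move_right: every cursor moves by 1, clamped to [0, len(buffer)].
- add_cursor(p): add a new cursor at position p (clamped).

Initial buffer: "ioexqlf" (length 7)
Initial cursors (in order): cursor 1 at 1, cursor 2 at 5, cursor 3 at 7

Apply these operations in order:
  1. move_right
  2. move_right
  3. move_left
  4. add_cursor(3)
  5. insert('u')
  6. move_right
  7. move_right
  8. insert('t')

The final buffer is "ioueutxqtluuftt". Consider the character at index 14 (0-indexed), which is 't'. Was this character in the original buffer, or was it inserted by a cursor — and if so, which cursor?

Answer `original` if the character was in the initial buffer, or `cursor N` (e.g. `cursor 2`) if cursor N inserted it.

After op 1 (move_right): buffer="ioexqlf" (len 7), cursors c1@2 c2@6 c3@7, authorship .......
After op 2 (move_right): buffer="ioexqlf" (len 7), cursors c1@3 c2@7 c3@7, authorship .......
After op 3 (move_left): buffer="ioexqlf" (len 7), cursors c1@2 c2@6 c3@6, authorship .......
After op 4 (add_cursor(3)): buffer="ioexqlf" (len 7), cursors c1@2 c4@3 c2@6 c3@6, authorship .......
After op 5 (insert('u')): buffer="ioueuxqluuf" (len 11), cursors c1@3 c4@5 c2@10 c3@10, authorship ..1.4...23.
After op 6 (move_right): buffer="ioueuxqluuf" (len 11), cursors c1@4 c4@6 c2@11 c3@11, authorship ..1.4...23.
After op 7 (move_right): buffer="ioueuxqluuf" (len 11), cursors c1@5 c4@7 c2@11 c3@11, authorship ..1.4...23.
After op 8 (insert('t')): buffer="ioueutxqtluuftt" (len 15), cursors c1@6 c4@9 c2@15 c3@15, authorship ..1.41..4.23.23
Authorship (.=original, N=cursor N): . . 1 . 4 1 . . 4 . 2 3 . 2 3
Index 14: author = 3

Answer: cursor 3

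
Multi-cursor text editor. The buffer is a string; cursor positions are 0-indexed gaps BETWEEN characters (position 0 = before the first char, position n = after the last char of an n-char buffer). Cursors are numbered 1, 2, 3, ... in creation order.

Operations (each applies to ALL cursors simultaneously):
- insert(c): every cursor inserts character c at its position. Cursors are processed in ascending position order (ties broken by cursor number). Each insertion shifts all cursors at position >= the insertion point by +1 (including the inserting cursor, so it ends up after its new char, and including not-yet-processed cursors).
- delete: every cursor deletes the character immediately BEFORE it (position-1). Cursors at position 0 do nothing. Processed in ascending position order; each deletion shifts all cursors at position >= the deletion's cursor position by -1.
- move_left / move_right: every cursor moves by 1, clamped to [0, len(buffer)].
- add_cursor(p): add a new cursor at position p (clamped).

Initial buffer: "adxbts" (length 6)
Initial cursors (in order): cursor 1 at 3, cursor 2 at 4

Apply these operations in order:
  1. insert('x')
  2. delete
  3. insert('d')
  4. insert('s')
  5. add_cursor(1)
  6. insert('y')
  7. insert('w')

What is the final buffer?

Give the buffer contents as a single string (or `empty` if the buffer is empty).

After op 1 (insert('x')): buffer="adxxbxts" (len 8), cursors c1@4 c2@6, authorship ...1.2..
After op 2 (delete): buffer="adxbts" (len 6), cursors c1@3 c2@4, authorship ......
After op 3 (insert('d')): buffer="adxdbdts" (len 8), cursors c1@4 c2@6, authorship ...1.2..
After op 4 (insert('s')): buffer="adxdsbdsts" (len 10), cursors c1@5 c2@8, authorship ...11.22..
After op 5 (add_cursor(1)): buffer="adxdsbdsts" (len 10), cursors c3@1 c1@5 c2@8, authorship ...11.22..
After op 6 (insert('y')): buffer="aydxdsybdsyts" (len 13), cursors c3@2 c1@7 c2@11, authorship .3..111.222..
After op 7 (insert('w')): buffer="aywdxdsywbdsywts" (len 16), cursors c3@3 c1@9 c2@14, authorship .33..1111.2222..

Answer: aywdxdsywbdsywts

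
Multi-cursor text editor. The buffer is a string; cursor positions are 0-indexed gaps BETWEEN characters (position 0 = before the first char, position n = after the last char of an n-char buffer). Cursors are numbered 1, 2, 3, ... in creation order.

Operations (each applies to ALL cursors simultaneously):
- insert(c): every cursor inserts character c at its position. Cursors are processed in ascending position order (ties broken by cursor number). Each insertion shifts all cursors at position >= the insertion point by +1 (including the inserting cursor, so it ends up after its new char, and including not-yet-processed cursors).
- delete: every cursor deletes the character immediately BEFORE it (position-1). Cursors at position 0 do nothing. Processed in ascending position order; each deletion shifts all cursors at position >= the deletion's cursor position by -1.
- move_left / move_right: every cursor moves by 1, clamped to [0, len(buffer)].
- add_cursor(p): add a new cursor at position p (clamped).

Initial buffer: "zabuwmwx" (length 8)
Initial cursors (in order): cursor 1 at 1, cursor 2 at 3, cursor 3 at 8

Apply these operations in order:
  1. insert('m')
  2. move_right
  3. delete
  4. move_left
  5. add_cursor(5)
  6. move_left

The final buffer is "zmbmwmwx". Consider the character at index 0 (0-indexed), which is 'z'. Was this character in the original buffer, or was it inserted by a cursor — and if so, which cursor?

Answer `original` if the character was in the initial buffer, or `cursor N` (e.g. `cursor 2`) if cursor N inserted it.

After op 1 (insert('m')): buffer="zmabmuwmwxm" (len 11), cursors c1@2 c2@5 c3@11, authorship .1..2.....3
After op 2 (move_right): buffer="zmabmuwmwxm" (len 11), cursors c1@3 c2@6 c3@11, authorship .1..2.....3
After op 3 (delete): buffer="zmbmwmwx" (len 8), cursors c1@2 c2@4 c3@8, authorship .1.2....
After op 4 (move_left): buffer="zmbmwmwx" (len 8), cursors c1@1 c2@3 c3@7, authorship .1.2....
After op 5 (add_cursor(5)): buffer="zmbmwmwx" (len 8), cursors c1@1 c2@3 c4@5 c3@7, authorship .1.2....
After op 6 (move_left): buffer="zmbmwmwx" (len 8), cursors c1@0 c2@2 c4@4 c3@6, authorship .1.2....
Authorship (.=original, N=cursor N): . 1 . 2 . . . .
Index 0: author = original

Answer: original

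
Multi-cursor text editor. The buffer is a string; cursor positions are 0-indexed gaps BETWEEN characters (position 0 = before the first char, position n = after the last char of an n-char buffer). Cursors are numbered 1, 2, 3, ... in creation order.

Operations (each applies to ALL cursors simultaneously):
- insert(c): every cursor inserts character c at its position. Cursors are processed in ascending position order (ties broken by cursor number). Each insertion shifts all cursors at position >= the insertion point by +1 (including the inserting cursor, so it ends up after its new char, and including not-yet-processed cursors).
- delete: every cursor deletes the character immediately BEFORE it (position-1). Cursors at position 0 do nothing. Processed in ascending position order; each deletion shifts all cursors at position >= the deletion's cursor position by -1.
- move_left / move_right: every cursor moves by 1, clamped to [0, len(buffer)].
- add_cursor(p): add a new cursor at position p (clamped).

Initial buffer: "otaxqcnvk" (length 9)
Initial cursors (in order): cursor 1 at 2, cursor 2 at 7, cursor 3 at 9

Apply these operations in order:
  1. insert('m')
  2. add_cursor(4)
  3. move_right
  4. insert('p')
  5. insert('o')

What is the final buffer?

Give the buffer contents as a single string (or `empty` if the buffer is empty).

After op 1 (insert('m')): buffer="otmaxqcnmvkm" (len 12), cursors c1@3 c2@9 c3@12, authorship ..1.....2..3
After op 2 (add_cursor(4)): buffer="otmaxqcnmvkm" (len 12), cursors c1@3 c4@4 c2@9 c3@12, authorship ..1.....2..3
After op 3 (move_right): buffer="otmaxqcnmvkm" (len 12), cursors c1@4 c4@5 c2@10 c3@12, authorship ..1.....2..3
After op 4 (insert('p')): buffer="otmapxpqcnmvpkmp" (len 16), cursors c1@5 c4@7 c2@13 c3@16, authorship ..1.1.4...2.2.33
After op 5 (insert('o')): buffer="otmapoxpoqcnmvpokmpo" (len 20), cursors c1@6 c4@9 c2@16 c3@20, authorship ..1.11.44...2.22.333

Answer: otmapoxpoqcnmvpokmpo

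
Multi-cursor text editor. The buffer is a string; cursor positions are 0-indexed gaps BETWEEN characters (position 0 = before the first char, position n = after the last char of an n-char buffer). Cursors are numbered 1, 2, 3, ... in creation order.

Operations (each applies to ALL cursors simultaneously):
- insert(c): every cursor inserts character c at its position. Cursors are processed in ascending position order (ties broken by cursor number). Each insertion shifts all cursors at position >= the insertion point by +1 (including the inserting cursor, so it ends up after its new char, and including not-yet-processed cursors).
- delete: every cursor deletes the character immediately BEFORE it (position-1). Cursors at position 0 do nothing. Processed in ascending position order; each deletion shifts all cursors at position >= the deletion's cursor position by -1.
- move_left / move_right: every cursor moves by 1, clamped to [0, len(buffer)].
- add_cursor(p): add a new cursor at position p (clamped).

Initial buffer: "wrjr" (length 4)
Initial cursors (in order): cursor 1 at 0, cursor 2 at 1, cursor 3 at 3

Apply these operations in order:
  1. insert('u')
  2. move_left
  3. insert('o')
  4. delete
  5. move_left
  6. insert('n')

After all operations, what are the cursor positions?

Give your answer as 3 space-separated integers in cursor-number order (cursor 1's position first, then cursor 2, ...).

After op 1 (insert('u')): buffer="uwurjur" (len 7), cursors c1@1 c2@3 c3@6, authorship 1.2..3.
After op 2 (move_left): buffer="uwurjur" (len 7), cursors c1@0 c2@2 c3@5, authorship 1.2..3.
After op 3 (insert('o')): buffer="ouwourjour" (len 10), cursors c1@1 c2@4 c3@8, authorship 11.22..33.
After op 4 (delete): buffer="uwurjur" (len 7), cursors c1@0 c2@2 c3@5, authorship 1.2..3.
After op 5 (move_left): buffer="uwurjur" (len 7), cursors c1@0 c2@1 c3@4, authorship 1.2..3.
After op 6 (insert('n')): buffer="nunwurnjur" (len 10), cursors c1@1 c2@3 c3@7, authorship 112.2.3.3.

Answer: 1 3 7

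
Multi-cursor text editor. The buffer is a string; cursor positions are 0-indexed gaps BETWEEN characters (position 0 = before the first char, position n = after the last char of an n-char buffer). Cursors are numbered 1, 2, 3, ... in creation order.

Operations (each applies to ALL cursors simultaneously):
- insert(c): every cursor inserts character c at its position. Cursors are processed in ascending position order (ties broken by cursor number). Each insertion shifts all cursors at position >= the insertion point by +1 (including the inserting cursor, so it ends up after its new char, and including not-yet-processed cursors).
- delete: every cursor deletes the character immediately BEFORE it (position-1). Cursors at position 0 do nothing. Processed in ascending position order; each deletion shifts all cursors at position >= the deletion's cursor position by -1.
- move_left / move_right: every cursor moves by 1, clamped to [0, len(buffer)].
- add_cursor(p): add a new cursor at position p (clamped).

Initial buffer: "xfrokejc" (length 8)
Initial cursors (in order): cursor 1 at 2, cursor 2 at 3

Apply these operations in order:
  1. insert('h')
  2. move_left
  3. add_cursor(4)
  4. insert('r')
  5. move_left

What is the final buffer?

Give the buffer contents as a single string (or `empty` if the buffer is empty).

Answer: xfrhrrrhokejc

Derivation:
After op 1 (insert('h')): buffer="xfhrhokejc" (len 10), cursors c1@3 c2@5, authorship ..1.2.....
After op 2 (move_left): buffer="xfhrhokejc" (len 10), cursors c1@2 c2@4, authorship ..1.2.....
After op 3 (add_cursor(4)): buffer="xfhrhokejc" (len 10), cursors c1@2 c2@4 c3@4, authorship ..1.2.....
After op 4 (insert('r')): buffer="xfrhrrrhokejc" (len 13), cursors c1@3 c2@7 c3@7, authorship ..11.232.....
After op 5 (move_left): buffer="xfrhrrrhokejc" (len 13), cursors c1@2 c2@6 c3@6, authorship ..11.232.....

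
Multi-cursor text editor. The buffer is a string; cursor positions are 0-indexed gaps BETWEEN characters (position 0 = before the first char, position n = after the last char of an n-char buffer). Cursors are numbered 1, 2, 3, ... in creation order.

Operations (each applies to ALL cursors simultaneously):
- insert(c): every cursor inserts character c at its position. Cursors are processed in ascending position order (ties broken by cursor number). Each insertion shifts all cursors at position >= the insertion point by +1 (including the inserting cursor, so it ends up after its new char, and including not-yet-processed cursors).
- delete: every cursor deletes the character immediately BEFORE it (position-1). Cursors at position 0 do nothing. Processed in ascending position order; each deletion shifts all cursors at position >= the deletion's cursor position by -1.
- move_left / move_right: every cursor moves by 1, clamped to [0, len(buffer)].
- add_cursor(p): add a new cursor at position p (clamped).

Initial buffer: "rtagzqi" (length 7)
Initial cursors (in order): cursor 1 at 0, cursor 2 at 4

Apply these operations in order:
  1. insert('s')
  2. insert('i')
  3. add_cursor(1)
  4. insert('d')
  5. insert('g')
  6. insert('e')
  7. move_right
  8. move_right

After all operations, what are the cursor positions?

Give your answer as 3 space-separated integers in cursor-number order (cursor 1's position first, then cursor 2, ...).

After op 1 (insert('s')): buffer="srtagszqi" (len 9), cursors c1@1 c2@6, authorship 1....2...
After op 2 (insert('i')): buffer="sirtagsizqi" (len 11), cursors c1@2 c2@8, authorship 11....22...
After op 3 (add_cursor(1)): buffer="sirtagsizqi" (len 11), cursors c3@1 c1@2 c2@8, authorship 11....22...
After op 4 (insert('d')): buffer="sdidrtagsidzqi" (len 14), cursors c3@2 c1@4 c2@11, authorship 1311....222...
After op 5 (insert('g')): buffer="sdgidgrtagsidgzqi" (len 17), cursors c3@3 c1@6 c2@14, authorship 133111....2222...
After op 6 (insert('e')): buffer="sdgeidgertagsidgezqi" (len 20), cursors c3@4 c1@8 c2@17, authorship 13331111....22222...
After op 7 (move_right): buffer="sdgeidgertagsidgezqi" (len 20), cursors c3@5 c1@9 c2@18, authorship 13331111....22222...
After op 8 (move_right): buffer="sdgeidgertagsidgezqi" (len 20), cursors c3@6 c1@10 c2@19, authorship 13331111....22222...

Answer: 10 19 6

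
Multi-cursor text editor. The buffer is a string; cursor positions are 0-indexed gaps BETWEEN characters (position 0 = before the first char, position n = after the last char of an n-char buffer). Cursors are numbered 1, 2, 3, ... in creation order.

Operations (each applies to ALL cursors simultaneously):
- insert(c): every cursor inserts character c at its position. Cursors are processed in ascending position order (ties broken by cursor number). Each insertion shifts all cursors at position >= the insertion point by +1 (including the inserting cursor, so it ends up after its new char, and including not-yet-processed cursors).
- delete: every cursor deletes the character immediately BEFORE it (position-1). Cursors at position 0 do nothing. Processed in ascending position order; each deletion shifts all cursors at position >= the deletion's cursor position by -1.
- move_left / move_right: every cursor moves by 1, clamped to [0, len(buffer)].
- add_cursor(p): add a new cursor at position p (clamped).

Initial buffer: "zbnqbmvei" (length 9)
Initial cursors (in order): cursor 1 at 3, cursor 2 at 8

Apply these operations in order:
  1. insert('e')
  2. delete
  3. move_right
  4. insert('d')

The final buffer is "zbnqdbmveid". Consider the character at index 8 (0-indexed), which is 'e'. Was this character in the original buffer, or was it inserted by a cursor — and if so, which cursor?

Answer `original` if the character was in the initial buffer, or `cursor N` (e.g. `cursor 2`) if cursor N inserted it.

After op 1 (insert('e')): buffer="zbneqbmveei" (len 11), cursors c1@4 c2@10, authorship ...1.....2.
After op 2 (delete): buffer="zbnqbmvei" (len 9), cursors c1@3 c2@8, authorship .........
After op 3 (move_right): buffer="zbnqbmvei" (len 9), cursors c1@4 c2@9, authorship .........
After op 4 (insert('d')): buffer="zbnqdbmveid" (len 11), cursors c1@5 c2@11, authorship ....1.....2
Authorship (.=original, N=cursor N): . . . . 1 . . . . . 2
Index 8: author = original

Answer: original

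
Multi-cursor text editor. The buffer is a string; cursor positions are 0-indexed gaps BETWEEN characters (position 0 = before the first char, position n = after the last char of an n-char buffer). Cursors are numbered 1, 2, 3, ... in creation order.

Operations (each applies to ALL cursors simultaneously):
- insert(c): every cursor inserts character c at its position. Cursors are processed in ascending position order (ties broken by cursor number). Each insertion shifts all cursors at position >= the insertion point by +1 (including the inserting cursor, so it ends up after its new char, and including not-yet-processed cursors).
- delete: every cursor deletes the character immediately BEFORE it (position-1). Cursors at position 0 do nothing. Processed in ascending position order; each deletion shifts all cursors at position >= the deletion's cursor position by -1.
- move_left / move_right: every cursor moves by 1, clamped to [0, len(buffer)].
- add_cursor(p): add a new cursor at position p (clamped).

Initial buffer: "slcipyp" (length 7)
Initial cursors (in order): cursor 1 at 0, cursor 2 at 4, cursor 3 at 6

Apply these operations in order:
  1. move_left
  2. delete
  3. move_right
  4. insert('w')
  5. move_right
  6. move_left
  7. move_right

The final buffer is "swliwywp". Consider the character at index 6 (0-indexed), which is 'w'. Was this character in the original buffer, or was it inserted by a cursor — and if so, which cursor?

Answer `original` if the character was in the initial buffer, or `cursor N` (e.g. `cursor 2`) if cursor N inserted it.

After op 1 (move_left): buffer="slcipyp" (len 7), cursors c1@0 c2@3 c3@5, authorship .......
After op 2 (delete): buffer="sliyp" (len 5), cursors c1@0 c2@2 c3@3, authorship .....
After op 3 (move_right): buffer="sliyp" (len 5), cursors c1@1 c2@3 c3@4, authorship .....
After op 4 (insert('w')): buffer="swliwywp" (len 8), cursors c1@2 c2@5 c3@7, authorship .1..2.3.
After op 5 (move_right): buffer="swliwywp" (len 8), cursors c1@3 c2@6 c3@8, authorship .1..2.3.
After op 6 (move_left): buffer="swliwywp" (len 8), cursors c1@2 c2@5 c3@7, authorship .1..2.3.
After op 7 (move_right): buffer="swliwywp" (len 8), cursors c1@3 c2@6 c3@8, authorship .1..2.3.
Authorship (.=original, N=cursor N): . 1 . . 2 . 3 .
Index 6: author = 3

Answer: cursor 3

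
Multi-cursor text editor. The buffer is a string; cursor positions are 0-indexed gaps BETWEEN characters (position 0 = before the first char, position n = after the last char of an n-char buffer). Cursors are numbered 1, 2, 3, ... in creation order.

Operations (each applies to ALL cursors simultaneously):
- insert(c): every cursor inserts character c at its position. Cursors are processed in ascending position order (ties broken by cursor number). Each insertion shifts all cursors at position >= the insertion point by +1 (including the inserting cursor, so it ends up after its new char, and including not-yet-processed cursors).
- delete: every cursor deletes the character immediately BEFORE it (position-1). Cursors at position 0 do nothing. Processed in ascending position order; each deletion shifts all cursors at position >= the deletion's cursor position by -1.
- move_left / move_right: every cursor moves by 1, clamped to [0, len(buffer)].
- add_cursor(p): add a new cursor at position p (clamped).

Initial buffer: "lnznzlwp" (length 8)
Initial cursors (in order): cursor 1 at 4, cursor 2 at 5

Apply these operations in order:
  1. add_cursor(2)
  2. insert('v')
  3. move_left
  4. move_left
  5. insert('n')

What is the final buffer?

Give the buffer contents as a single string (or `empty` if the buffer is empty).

Answer: lnnvznnvnzvlwp

Derivation:
After op 1 (add_cursor(2)): buffer="lnznzlwp" (len 8), cursors c3@2 c1@4 c2@5, authorship ........
After op 2 (insert('v')): buffer="lnvznvzvlwp" (len 11), cursors c3@3 c1@6 c2@8, authorship ..3..1.2...
After op 3 (move_left): buffer="lnvznvzvlwp" (len 11), cursors c3@2 c1@5 c2@7, authorship ..3..1.2...
After op 4 (move_left): buffer="lnvznvzvlwp" (len 11), cursors c3@1 c1@4 c2@6, authorship ..3..1.2...
After op 5 (insert('n')): buffer="lnnvznnvnzvlwp" (len 14), cursors c3@2 c1@6 c2@9, authorship .3.3.1.12.2...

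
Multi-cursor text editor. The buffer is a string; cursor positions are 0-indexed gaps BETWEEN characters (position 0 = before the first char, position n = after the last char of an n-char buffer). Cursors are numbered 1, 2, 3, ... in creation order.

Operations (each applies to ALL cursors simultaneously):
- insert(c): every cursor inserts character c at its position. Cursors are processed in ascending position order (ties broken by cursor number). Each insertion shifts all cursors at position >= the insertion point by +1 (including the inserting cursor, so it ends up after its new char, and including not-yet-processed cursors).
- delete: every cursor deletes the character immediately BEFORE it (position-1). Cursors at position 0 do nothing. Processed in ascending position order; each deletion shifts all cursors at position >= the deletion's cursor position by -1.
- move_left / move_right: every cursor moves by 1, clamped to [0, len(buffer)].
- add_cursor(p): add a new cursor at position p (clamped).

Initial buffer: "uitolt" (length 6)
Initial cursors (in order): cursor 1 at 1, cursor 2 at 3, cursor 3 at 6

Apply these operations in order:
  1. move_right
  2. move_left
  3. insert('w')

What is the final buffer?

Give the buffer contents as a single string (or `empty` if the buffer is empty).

After op 1 (move_right): buffer="uitolt" (len 6), cursors c1@2 c2@4 c3@6, authorship ......
After op 2 (move_left): buffer="uitolt" (len 6), cursors c1@1 c2@3 c3@5, authorship ......
After op 3 (insert('w')): buffer="uwitwolwt" (len 9), cursors c1@2 c2@5 c3@8, authorship .1..2..3.

Answer: uwitwolwt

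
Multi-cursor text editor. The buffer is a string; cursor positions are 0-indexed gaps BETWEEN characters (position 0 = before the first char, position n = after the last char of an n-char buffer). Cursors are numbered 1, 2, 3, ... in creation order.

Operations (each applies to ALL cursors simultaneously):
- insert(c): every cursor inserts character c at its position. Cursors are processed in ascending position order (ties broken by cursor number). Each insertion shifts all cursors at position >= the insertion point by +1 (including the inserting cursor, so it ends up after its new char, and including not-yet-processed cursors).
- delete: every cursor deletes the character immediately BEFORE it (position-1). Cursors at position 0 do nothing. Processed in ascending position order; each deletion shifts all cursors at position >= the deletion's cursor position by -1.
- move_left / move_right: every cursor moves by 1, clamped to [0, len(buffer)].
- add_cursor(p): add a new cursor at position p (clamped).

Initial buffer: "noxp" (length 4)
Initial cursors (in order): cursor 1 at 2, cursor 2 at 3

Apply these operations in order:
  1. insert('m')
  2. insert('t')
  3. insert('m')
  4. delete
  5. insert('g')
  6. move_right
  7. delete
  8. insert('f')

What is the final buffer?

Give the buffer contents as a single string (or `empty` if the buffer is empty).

After op 1 (insert('m')): buffer="nomxmp" (len 6), cursors c1@3 c2@5, authorship ..1.2.
After op 2 (insert('t')): buffer="nomtxmtp" (len 8), cursors c1@4 c2@7, authorship ..11.22.
After op 3 (insert('m')): buffer="nomtmxmtmp" (len 10), cursors c1@5 c2@9, authorship ..111.222.
After op 4 (delete): buffer="nomtxmtp" (len 8), cursors c1@4 c2@7, authorship ..11.22.
After op 5 (insert('g')): buffer="nomtgxmtgp" (len 10), cursors c1@5 c2@9, authorship ..111.222.
After op 6 (move_right): buffer="nomtgxmtgp" (len 10), cursors c1@6 c2@10, authorship ..111.222.
After op 7 (delete): buffer="nomtgmtg" (len 8), cursors c1@5 c2@8, authorship ..111222
After op 8 (insert('f')): buffer="nomtgfmtgf" (len 10), cursors c1@6 c2@10, authorship ..11112222

Answer: nomtgfmtgf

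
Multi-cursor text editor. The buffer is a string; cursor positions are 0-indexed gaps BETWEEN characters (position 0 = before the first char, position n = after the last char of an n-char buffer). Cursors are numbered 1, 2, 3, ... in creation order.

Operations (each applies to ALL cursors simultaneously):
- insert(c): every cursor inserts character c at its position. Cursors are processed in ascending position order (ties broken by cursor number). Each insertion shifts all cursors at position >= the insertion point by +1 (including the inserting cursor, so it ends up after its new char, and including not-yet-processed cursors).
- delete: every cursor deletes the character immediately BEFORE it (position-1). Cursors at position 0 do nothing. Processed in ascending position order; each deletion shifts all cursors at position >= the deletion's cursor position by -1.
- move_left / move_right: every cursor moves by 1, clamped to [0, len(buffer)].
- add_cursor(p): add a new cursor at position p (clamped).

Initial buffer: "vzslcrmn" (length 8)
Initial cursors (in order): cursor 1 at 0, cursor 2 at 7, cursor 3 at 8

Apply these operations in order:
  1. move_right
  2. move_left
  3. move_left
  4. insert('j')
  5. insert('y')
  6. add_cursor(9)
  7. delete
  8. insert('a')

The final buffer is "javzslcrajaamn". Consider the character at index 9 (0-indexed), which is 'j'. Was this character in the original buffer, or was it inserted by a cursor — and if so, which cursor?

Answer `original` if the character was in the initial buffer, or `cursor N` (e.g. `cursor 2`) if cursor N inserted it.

Answer: cursor 3

Derivation:
After op 1 (move_right): buffer="vzslcrmn" (len 8), cursors c1@1 c2@8 c3@8, authorship ........
After op 2 (move_left): buffer="vzslcrmn" (len 8), cursors c1@0 c2@7 c3@7, authorship ........
After op 3 (move_left): buffer="vzslcrmn" (len 8), cursors c1@0 c2@6 c3@6, authorship ........
After op 4 (insert('j')): buffer="jvzslcrjjmn" (len 11), cursors c1@1 c2@9 c3@9, authorship 1......23..
After op 5 (insert('y')): buffer="jyvzslcrjjyymn" (len 14), cursors c1@2 c2@12 c3@12, authorship 11......2323..
After op 6 (add_cursor(9)): buffer="jyvzslcrjjyymn" (len 14), cursors c1@2 c4@9 c2@12 c3@12, authorship 11......2323..
After op 7 (delete): buffer="jvzslcrjmn" (len 10), cursors c1@1 c4@7 c2@8 c3@8, authorship 1......3..
After op 8 (insert('a')): buffer="javzslcrajaamn" (len 14), cursors c1@2 c4@9 c2@12 c3@12, authorship 11......4323..
Authorship (.=original, N=cursor N): 1 1 . . . . . . 4 3 2 3 . .
Index 9: author = 3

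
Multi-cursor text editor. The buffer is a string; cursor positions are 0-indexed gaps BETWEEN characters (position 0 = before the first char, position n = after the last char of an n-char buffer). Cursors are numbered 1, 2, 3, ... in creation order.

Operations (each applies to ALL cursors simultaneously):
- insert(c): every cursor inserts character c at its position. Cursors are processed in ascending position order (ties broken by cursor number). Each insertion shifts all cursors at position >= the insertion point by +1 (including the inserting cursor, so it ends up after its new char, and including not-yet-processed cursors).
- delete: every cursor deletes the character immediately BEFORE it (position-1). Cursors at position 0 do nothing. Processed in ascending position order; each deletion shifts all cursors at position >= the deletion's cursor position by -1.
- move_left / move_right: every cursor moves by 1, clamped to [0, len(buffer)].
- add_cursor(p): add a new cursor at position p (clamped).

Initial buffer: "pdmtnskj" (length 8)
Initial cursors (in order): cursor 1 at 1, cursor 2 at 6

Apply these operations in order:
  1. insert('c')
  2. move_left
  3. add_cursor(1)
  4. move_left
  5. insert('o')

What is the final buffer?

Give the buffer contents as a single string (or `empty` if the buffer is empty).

Answer: oopcdmtnosckj

Derivation:
After op 1 (insert('c')): buffer="pcdmtnsckj" (len 10), cursors c1@2 c2@8, authorship .1.....2..
After op 2 (move_left): buffer="pcdmtnsckj" (len 10), cursors c1@1 c2@7, authorship .1.....2..
After op 3 (add_cursor(1)): buffer="pcdmtnsckj" (len 10), cursors c1@1 c3@1 c2@7, authorship .1.....2..
After op 4 (move_left): buffer="pcdmtnsckj" (len 10), cursors c1@0 c3@0 c2@6, authorship .1.....2..
After op 5 (insert('o')): buffer="oopcdmtnosckj" (len 13), cursors c1@2 c3@2 c2@9, authorship 13.1....2.2..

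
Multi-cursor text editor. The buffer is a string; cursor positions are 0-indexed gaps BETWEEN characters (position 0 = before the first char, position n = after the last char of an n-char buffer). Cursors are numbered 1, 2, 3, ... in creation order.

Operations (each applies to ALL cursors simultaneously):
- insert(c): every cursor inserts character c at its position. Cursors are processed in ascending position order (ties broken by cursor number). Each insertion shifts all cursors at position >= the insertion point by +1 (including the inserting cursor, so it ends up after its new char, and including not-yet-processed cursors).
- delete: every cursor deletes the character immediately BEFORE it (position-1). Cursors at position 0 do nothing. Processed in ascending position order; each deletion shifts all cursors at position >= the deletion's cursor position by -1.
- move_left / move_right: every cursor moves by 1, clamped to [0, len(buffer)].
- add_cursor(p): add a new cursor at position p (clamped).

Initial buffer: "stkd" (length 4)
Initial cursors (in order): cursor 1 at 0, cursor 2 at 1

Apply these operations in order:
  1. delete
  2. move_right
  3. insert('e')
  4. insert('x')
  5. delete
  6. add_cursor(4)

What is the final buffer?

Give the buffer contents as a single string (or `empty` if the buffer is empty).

After op 1 (delete): buffer="tkd" (len 3), cursors c1@0 c2@0, authorship ...
After op 2 (move_right): buffer="tkd" (len 3), cursors c1@1 c2@1, authorship ...
After op 3 (insert('e')): buffer="teekd" (len 5), cursors c1@3 c2@3, authorship .12..
After op 4 (insert('x')): buffer="teexxkd" (len 7), cursors c1@5 c2@5, authorship .1212..
After op 5 (delete): buffer="teekd" (len 5), cursors c1@3 c2@3, authorship .12..
After op 6 (add_cursor(4)): buffer="teekd" (len 5), cursors c1@3 c2@3 c3@4, authorship .12..

Answer: teekd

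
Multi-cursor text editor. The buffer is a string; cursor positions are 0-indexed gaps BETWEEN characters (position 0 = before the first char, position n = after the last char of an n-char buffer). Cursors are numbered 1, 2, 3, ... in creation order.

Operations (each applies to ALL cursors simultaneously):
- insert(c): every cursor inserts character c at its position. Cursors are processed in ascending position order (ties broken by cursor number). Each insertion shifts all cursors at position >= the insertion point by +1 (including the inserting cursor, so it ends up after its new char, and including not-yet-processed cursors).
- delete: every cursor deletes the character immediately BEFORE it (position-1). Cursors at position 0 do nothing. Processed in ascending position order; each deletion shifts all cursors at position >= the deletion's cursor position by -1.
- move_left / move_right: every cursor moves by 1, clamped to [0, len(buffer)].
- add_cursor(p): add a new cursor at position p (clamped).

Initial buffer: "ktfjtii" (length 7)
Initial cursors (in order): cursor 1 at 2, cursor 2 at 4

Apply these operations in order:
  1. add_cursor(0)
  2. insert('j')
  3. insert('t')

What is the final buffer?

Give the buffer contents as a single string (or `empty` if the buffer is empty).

Answer: jtktjtfjjttii

Derivation:
After op 1 (add_cursor(0)): buffer="ktfjtii" (len 7), cursors c3@0 c1@2 c2@4, authorship .......
After op 2 (insert('j')): buffer="jktjfjjtii" (len 10), cursors c3@1 c1@4 c2@7, authorship 3..1..2...
After op 3 (insert('t')): buffer="jtktjtfjjttii" (len 13), cursors c3@2 c1@6 c2@10, authorship 33..11..22...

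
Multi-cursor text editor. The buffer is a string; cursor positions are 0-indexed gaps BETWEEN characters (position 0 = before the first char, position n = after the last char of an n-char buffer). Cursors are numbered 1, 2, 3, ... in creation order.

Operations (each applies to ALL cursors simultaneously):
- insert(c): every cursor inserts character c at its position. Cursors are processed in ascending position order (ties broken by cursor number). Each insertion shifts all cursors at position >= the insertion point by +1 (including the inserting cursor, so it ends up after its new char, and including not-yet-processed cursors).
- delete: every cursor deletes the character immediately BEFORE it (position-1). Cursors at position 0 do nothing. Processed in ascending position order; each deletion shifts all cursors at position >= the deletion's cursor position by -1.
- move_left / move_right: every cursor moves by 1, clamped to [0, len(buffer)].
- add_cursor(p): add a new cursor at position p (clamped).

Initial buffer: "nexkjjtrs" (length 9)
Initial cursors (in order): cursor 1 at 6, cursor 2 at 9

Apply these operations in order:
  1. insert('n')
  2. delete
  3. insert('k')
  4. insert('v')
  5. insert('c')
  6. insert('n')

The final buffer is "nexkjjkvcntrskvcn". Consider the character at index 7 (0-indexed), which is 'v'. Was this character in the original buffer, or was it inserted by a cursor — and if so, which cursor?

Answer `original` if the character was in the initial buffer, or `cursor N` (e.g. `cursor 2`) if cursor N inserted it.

After op 1 (insert('n')): buffer="nexkjjntrsn" (len 11), cursors c1@7 c2@11, authorship ......1...2
After op 2 (delete): buffer="nexkjjtrs" (len 9), cursors c1@6 c2@9, authorship .........
After op 3 (insert('k')): buffer="nexkjjktrsk" (len 11), cursors c1@7 c2@11, authorship ......1...2
After op 4 (insert('v')): buffer="nexkjjkvtrskv" (len 13), cursors c1@8 c2@13, authorship ......11...22
After op 5 (insert('c')): buffer="nexkjjkvctrskvc" (len 15), cursors c1@9 c2@15, authorship ......111...222
After op 6 (insert('n')): buffer="nexkjjkvcntrskvcn" (len 17), cursors c1@10 c2@17, authorship ......1111...2222
Authorship (.=original, N=cursor N): . . . . . . 1 1 1 1 . . . 2 2 2 2
Index 7: author = 1

Answer: cursor 1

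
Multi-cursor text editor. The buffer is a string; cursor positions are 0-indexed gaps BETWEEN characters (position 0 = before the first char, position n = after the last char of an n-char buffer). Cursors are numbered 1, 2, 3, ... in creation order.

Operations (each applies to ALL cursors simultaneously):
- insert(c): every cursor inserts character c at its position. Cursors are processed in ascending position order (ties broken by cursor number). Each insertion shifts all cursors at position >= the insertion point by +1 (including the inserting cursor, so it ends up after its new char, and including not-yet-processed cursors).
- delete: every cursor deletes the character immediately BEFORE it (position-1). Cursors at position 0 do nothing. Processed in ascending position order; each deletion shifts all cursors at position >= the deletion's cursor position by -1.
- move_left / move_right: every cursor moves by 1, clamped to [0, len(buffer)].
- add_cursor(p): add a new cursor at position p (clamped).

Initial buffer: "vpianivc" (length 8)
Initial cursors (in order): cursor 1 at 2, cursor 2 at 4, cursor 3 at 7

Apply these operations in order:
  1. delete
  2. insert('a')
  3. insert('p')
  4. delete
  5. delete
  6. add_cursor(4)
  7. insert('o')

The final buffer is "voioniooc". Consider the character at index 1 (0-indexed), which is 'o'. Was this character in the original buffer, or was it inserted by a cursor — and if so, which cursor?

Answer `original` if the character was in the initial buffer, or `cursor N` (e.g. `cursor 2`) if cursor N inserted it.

Answer: cursor 1

Derivation:
After op 1 (delete): buffer="vinic" (len 5), cursors c1@1 c2@2 c3@4, authorship .....
After op 2 (insert('a')): buffer="vaianiac" (len 8), cursors c1@2 c2@4 c3@7, authorship .1.2..3.
After op 3 (insert('p')): buffer="vapiapniapc" (len 11), cursors c1@3 c2@6 c3@10, authorship .11.22..33.
After op 4 (delete): buffer="vaianiac" (len 8), cursors c1@2 c2@4 c3@7, authorship .1.2..3.
After op 5 (delete): buffer="vinic" (len 5), cursors c1@1 c2@2 c3@4, authorship .....
After op 6 (add_cursor(4)): buffer="vinic" (len 5), cursors c1@1 c2@2 c3@4 c4@4, authorship .....
After op 7 (insert('o')): buffer="voioniooc" (len 9), cursors c1@2 c2@4 c3@8 c4@8, authorship .1.2..34.
Authorship (.=original, N=cursor N): . 1 . 2 . . 3 4 .
Index 1: author = 1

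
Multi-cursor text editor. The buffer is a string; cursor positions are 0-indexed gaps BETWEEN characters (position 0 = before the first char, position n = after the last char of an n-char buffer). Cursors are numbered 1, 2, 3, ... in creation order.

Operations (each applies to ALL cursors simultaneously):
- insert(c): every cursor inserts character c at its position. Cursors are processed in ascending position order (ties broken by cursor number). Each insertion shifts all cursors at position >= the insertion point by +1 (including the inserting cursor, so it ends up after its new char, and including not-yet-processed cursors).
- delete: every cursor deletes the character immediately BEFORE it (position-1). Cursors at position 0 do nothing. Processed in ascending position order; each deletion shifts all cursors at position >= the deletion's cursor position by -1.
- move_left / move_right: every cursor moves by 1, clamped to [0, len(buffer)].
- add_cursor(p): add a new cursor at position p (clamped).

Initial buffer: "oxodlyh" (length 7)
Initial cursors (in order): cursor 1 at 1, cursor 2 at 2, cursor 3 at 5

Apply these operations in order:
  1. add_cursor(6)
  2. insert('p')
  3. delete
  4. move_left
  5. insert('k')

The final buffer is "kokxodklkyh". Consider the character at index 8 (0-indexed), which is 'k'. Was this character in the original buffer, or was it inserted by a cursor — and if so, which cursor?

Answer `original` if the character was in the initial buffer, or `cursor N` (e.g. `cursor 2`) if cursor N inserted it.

After op 1 (add_cursor(6)): buffer="oxodlyh" (len 7), cursors c1@1 c2@2 c3@5 c4@6, authorship .......
After op 2 (insert('p')): buffer="opxpodlpyph" (len 11), cursors c1@2 c2@4 c3@8 c4@10, authorship .1.2...3.4.
After op 3 (delete): buffer="oxodlyh" (len 7), cursors c1@1 c2@2 c3@5 c4@6, authorship .......
After op 4 (move_left): buffer="oxodlyh" (len 7), cursors c1@0 c2@1 c3@4 c4@5, authorship .......
After op 5 (insert('k')): buffer="kokxodklkyh" (len 11), cursors c1@1 c2@3 c3@7 c4@9, authorship 1.2...3.4..
Authorship (.=original, N=cursor N): 1 . 2 . . . 3 . 4 . .
Index 8: author = 4

Answer: cursor 4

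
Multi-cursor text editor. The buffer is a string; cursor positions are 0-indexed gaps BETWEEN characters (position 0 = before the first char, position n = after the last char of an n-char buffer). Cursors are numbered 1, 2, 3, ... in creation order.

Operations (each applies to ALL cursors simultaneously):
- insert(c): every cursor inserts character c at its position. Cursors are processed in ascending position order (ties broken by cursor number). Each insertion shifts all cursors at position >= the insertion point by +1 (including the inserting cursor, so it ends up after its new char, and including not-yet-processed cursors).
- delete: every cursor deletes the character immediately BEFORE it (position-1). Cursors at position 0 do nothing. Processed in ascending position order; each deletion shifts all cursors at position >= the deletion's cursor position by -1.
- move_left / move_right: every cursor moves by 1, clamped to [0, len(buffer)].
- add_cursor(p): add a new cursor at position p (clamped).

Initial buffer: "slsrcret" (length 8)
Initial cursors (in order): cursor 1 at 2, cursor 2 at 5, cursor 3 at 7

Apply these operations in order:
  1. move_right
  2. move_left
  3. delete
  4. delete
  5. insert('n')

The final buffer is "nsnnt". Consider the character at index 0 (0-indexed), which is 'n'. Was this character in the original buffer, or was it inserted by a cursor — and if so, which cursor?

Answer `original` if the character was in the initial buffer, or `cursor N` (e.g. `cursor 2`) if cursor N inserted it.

Answer: cursor 1

Derivation:
After op 1 (move_right): buffer="slsrcret" (len 8), cursors c1@3 c2@6 c3@8, authorship ........
After op 2 (move_left): buffer="slsrcret" (len 8), cursors c1@2 c2@5 c3@7, authorship ........
After op 3 (delete): buffer="ssrrt" (len 5), cursors c1@1 c2@3 c3@4, authorship .....
After op 4 (delete): buffer="st" (len 2), cursors c1@0 c2@1 c3@1, authorship ..
After op 5 (insert('n')): buffer="nsnnt" (len 5), cursors c1@1 c2@4 c3@4, authorship 1.23.
Authorship (.=original, N=cursor N): 1 . 2 3 .
Index 0: author = 1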